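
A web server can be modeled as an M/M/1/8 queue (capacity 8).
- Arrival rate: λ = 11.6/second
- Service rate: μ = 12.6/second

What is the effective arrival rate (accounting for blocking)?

ρ = λ/μ = 11.6/12.6 = 0.92063
P₀ = (1-ρ)/(1-ρ^(K+1)) = (1-0.92063)/(1-0.92063^9) = 0.07937/0.5249 = 0.1512
P_K = P₀×ρ^K = 0.15120 × 0.92063^8 = 0.15120 × 0.51604 = 0.07803
λ_eff = λ(1-P_K) = 11.6 × (1 - 0.07803) = 11.6 × 0.92197 = 10.6949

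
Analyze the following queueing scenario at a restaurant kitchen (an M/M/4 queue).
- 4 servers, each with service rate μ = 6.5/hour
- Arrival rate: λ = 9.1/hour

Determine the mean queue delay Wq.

Traffic intensity: ρ = λ/(cμ) = 9.1/(4×6.5) = 0.3500
Since ρ = 0.3500 < 1, system is stable.
Offered load a = λ/μ = cρ = 9.1/6.5 = 1.4000
P₀ = [ Σₙ₌₀^3 aⁿ/n! + a^4/(4!(1-ρ)) ]⁻¹
Σ = a^0/0! + a^1/1! + a^2/2! + a^3/3! = 1.0000 + 1.4000 + 0.9800 + 0.4573 = 3.8373
a^4/(4!(1-ρ)) = 3.8416/(24 × 0.6500) = 0.2463
P₀ = 1/(3.8373 + 0.2463) = 0.2449
Lq = P₀·a^4·ρ / (4!(1-ρ)²) = 0.2449 × 3.8416 × 0.3500 / (24 × 0.4225) = 0.03247
Wq = Lq/λ = 0.03247/9.1 = 0.003568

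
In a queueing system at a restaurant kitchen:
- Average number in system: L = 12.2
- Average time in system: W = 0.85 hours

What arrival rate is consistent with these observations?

Little's Law: L = λW, so λ = L/W
λ = 12.2/0.85 = 14.3529 orders/hour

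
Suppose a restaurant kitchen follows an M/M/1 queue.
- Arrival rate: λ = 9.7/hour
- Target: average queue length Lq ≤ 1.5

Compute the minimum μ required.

For M/M/1: Lq = λ²/(μ(μ-λ))
Need Lq ≤ 1.5, i.e. μ(μ-λ) ≥ λ²/1.5
μ² - 9.7μ - 94.09/1.5 ≥ 0  →  μ² - 9.7μ - 62.72667 ≥ 0
Quadratic formula (positive root): μ = [λ + √(λ² + 4×62.72667)]/2
Discriminant: 94.09 + 4×62.72667 = 344.9967, √344.9967 = 18.57409
μ ≥ (9.7 + 18.57409)/2 = 14.1370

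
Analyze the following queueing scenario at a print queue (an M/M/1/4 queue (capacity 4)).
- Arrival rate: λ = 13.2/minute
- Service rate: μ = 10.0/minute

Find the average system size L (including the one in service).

ρ = λ/μ = 13.2/10.0 = 1.3200
P₀ = (1-ρ)/(1-ρ^(K+1)) = (1-1.3200)/(1-1.3200^5) = -0.3200/-3.0075 = 0.1064
P_K = P₀×ρ^K = 0.1064 × 1.3200^4 = 0.1064 × 3.0360 = 0.3230
L = ρ[1 - (K+1)ρ^K + Kρ^(K+1)] / [(1-ρ)(1-ρ^(K+1))]
L = 1.3200 × (1 - 5×3.03596 + 4×4.00746) / ((1 - 1.3200) × (1 - 4.00746)) = 2.5375 jobs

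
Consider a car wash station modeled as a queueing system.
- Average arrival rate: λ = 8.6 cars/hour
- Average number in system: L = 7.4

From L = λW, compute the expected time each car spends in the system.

Little's Law: L = λW, so W = L/λ
W = 7.4/8.6 = 0.8605 hours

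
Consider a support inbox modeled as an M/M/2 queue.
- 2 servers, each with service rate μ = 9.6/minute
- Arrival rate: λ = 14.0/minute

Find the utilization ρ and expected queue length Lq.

Traffic intensity: ρ = λ/(cμ) = 14.0/(2×9.6) = 0.7292
Since ρ = 0.7292 < 1, system is stable.
Offered load a = λ/μ = cρ = 14.0/9.6 = 1.4583
P₀ = [ Σₙ₌₀^1 aⁿ/n! + a^2/(2!(1-ρ)) ]⁻¹
Σ = a^0/0! + a^1/1! = 1.0000 + 1.4583 = 2.4583
a^2/(2!(1-ρ)) = 2.1267/(2 × 0.27083) = 3.9263
P₀ = 1/(2.4583 + 3.9263) = 0.1566
Lq = P₀·a^2·ρ / (2!(1-ρ)²) = 0.15663 × 2.1267 × 0.72917 / (2 × 0.073351) = 1.6557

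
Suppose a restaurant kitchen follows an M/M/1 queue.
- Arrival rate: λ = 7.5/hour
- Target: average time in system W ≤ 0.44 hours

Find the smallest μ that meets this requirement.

For M/M/1: W = 1/(μ-λ)
Need W ≤ 0.44, so 1/(μ-λ) ≤ 0.44
μ - λ ≥ 1/0.44 = 2.2727
μ ≥ 7.5 + 2.2727 = 9.7727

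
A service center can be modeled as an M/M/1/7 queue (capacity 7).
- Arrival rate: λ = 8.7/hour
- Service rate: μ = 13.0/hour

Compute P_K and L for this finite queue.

ρ = λ/μ = 8.7/13.0 = 0.66923
P₀ = (1-ρ)/(1-ρ^(K+1)) = (1-0.66923)/(1-0.66923^8) = 0.33077/0.95977 = 0.3446
P_K = P₀×ρ^K = 0.3446 × 0.66923^7 = 0.3446 × 0.06012 = 0.02072
Blocking probability P_7 = 0.02072 (2.07%)
L = ρ[1 - (K+1)ρ^K + Kρ^(K+1)] / [(1-ρ)(1-ρ^(K+1))]
L = 0.66923 × (1 - 8×0.060121 + 7×0.040235) / ((1 - 0.66923) × (1 - 0.040235)) = 1.6879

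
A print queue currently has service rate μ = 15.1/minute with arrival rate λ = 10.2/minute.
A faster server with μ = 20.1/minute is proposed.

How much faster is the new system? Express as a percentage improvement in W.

System 1: ρ₁ = 10.2/15.1 = 0.6755, W₁ = 1/(15.1-10.2) = 0.2041
System 2: ρ₂ = 10.2/20.1 = 0.5075, W₂ = 1/(20.1-10.2) = 0.1010
Improvement: (W₁-W₂)/W₁ = (0.2041-0.1010)/0.2041 = 50.51%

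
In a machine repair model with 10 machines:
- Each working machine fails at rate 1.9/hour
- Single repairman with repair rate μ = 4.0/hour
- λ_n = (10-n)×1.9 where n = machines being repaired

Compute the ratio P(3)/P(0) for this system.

P(3)/P(0) = ∏_{i=0}^{3-1} λ_i/μ_{i+1}
= (10-0)×1.9/4.0 × (10-1)×1.9/4.0 × (10-2)×1.9/4.0
= 77.1637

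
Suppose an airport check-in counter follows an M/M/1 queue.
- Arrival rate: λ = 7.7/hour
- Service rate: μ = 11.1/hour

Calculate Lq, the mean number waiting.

ρ = λ/μ = 7.7/11.1 = 0.6937
For M/M/1: Lq = λ²/(μ(μ-λ))
Lq = 59.29/(11.1 × 3.40)
Lq = 1.5710 passengers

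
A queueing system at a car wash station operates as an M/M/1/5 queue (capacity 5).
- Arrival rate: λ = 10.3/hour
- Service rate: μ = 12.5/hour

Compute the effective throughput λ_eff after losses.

ρ = λ/μ = 10.3/12.5 = 0.8240
P₀ = (1-ρ)/(1-ρ^(K+1)) = (1-0.8240)/(1-0.8240^6) = 0.1760/0.6870 = 0.2562
P_K = P₀×ρ^K = 0.25619 × 0.8240^5 = 0.25619 × 0.37987 = 0.09732
λ_eff = λ(1-P_K) = 10.3 × (1 - 0.09732) = 10.3 × 0.90268 = 9.2976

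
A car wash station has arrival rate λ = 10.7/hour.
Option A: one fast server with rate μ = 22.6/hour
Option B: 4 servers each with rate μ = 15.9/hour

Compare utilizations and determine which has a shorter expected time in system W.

Option A: single server μ = 22.6 (M/M/1)
  ρ_A = 10.7/22.6 = 0.4735
  W_A = 1/(μ-λ) = 1/(22.6-10.7) = 1/11.90 = 0.08403

Option B: 4 servers μ = 15.9 (M/M/4)
  ρ_B = λ/(cμ) = 10.7/(4×15.9) = 0.1682
  Offered load a = λ/μ = cρ = 10.7/15.9 = 0.6730
  P₀ = [ Σₙ₌₀^3 aⁿ/n! + a^4/(4!(1-ρ)) ]⁻¹
  Σ = a^0/0! + a^1/1! + a^2/2! + a^3/3! = 1.0000 + 0.6730 + 0.2264 + 0.05079 = 1.9502
  a^4/(4!(1-ρ)) = 0.2051/(24 × 0.8318) = 0.01027
  P₀ = 1/(1.9502 + 0.01027) = 0.5101
  Lq = P₀·a^4·ρ / (4!(1-ρ)²) = 0.5101 × 0.2051 × 0.1682 / (24 × 0.6918) = 0.001060
  Wq_B = Lq/λ = 0.001060/10.7 = 0.00009907
  W_B = Wq_B + 1/μ = 0.00009907 + 0.06289 = 0.06299

Since W_B = 0.06299 < W_A = 0.08403, Option B (multiple servers) has the shorter time in system.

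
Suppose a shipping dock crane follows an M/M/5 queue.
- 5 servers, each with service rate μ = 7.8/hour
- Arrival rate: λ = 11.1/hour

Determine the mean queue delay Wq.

Traffic intensity: ρ = λ/(cμ) = 11.1/(5×7.8) = 0.2846
Since ρ = 0.2846 < 1, system is stable.
Offered load a = λ/μ = cρ = 11.1/7.8 = 1.4231
P₀ = [ Σₙ₌₀^4 aⁿ/n! + a^5/(5!(1-ρ)) ]⁻¹
Σ = a^0/0! + a^1/1! + a^2/2! + a^3/3! + a^4/4! = 1.0000 + 1.4231 + 1.0126 + 0.4803 + 0.1709 = 4.0869
a^5/(5!(1-ρ)) = 5.8364/(120 × 0.7154) = 0.06799
P₀ = 1/(4.0869 + 0.06799) = 0.2407
Lq = P₀·a^5·ρ / (5!(1-ρ)²) = 0.2407 × 5.8364 × 0.2846 / (120 × 0.5118) = 0.006510
Wq = Lq/λ = 0.006510/11.1 = 0.0005865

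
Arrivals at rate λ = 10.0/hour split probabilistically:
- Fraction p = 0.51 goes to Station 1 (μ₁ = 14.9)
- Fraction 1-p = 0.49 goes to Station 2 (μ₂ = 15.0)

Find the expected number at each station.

Effective rates: λ₁ = 10.0×0.51 = 5.1, λ₂ = 10.0×0.49 = 4.9
Station 1: ρ₁ = 5.1/14.9 = 0.34228, L₁ = ρ₁/(1-ρ₁) = 0.34228/(1-0.34228) = 0.5204
Station 2: ρ₂ = 4.9/15.0 = 0.326667, L₂ = ρ₂/(1-ρ₂) = 0.326667/(1-0.326667) = 0.4851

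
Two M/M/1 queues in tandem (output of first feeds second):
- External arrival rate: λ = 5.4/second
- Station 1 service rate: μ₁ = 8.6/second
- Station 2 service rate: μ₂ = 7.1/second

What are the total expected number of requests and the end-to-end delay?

By Jackson's theorem, each station behaves as independent M/M/1.
Station 1: ρ₁ = 5.4/8.6 = 0.6279, L₁ = ρ₁/(1-ρ₁) = λ/(μ₁-λ) = 5.4/3.20 = 1.6875
Station 2: ρ₂ = 5.4/7.1 = 0.7606, L₂ = ρ₂/(1-ρ₂) = λ/(μ₂-λ) = 5.4/1.70 = 3.1765
Total: L = L₁ + L₂ = 1.6875 + 3.1765 = 4.8640
W = L/λ = 4.8640/5.4 = 0.9007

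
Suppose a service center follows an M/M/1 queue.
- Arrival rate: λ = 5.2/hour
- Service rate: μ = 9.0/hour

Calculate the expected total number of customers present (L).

ρ = λ/μ = 5.2/9.0 = 0.5778
For M/M/1: L = λ/(μ-λ)
L = 5.2/(9.0-5.2) = 5.2/3.80
L = 1.3684 customers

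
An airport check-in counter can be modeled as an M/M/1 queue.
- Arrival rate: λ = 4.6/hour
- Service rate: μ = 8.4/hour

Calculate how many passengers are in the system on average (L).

ρ = λ/μ = 4.6/8.4 = 0.5476
For M/M/1: L = λ/(μ-λ)
L = 4.6/(8.4-4.6) = 4.6/3.80
L = 1.2105 passengers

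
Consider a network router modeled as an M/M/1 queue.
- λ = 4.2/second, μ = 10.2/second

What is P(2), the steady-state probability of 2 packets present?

ρ = λ/μ = 4.2/10.2 = 0.411765
P(n) = (1-ρ)ρⁿ
P(2) = (1-0.411765) × 0.411765^2
P(2) = 0.58824 × 0.16955
P(2) = 0.09974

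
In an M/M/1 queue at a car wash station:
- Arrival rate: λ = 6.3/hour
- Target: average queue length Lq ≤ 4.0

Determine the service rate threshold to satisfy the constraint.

For M/M/1: Lq = λ²/(μ(μ-λ))
Need Lq ≤ 4.0, i.e. μ(μ-λ) ≥ λ²/4.0
μ² - 6.3μ - 39.69/4.0 ≥ 0  →  μ² - 6.3μ - 9.9225 ≥ 0
Quadratic formula (positive root): μ = [λ + √(λ² + 4×9.9225)]/2
Discriminant: 39.69 + 4×9.9225 = 79.3800, √79.3800 = 8.90955
μ ≥ (6.3 + 8.90955)/2 = 7.6048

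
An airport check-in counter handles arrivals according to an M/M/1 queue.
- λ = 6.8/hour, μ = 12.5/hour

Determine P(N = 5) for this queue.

ρ = λ/μ = 6.8/12.5 = 0.5440
P(n) = (1-ρ)ρⁿ
P(5) = (1-0.5440) × 0.5440^5
P(5) = 0.4560 × 0.04764
P(5) = 0.02172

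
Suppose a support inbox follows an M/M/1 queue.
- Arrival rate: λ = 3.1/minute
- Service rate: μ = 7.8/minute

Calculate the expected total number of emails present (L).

ρ = λ/μ = 3.1/7.8 = 0.3974
For M/M/1: L = λ/(μ-λ)
L = 3.1/(7.8-3.1) = 3.1/4.70
L = 0.6596 emails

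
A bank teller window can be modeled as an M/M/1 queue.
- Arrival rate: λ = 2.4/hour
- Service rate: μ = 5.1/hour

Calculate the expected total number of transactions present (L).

ρ = λ/μ = 2.4/5.1 = 0.4706
For M/M/1: L = λ/(μ-λ)
L = 2.4/(5.1-2.4) = 2.4/2.70
L = 0.8889 transactions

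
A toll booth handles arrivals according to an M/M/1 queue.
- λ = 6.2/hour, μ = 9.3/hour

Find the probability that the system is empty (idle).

ρ = λ/μ = 6.2/9.3 = 0.6667
P(0) = 1 - ρ = 1 - 0.6667 = 0.3333
The server is idle 33.33% of the time.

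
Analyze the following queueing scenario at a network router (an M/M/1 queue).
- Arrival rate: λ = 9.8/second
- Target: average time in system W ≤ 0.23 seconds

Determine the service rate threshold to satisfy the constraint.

For M/M/1: W = 1/(μ-λ)
Need W ≤ 0.23, so 1/(μ-λ) ≤ 0.23
μ - λ ≥ 1/0.23 = 4.3478
μ ≥ 9.8 + 4.3478 = 14.1478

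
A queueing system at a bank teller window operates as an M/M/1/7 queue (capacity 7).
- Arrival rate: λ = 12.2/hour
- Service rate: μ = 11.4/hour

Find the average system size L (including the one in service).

ρ = λ/μ = 12.2/11.4 = 1.070175
P₀ = (1-ρ)/(1-ρ^(K+1)) = (1-1.070175)/(1-1.070175^8) = -0.070175/-0.72044 = 0.09741
P_K = P₀×ρ^K = 0.09741 × 1.070175^7 = 0.09741 × 1.6076 = 0.1566
L = ρ[1 - (K+1)ρ^K + Kρ^(K+1)] / [(1-ρ)(1-ρ^(K+1))]
L = 1.070175 × (1 - 8×1.607621 + 7×1.720436) / ((1 - 1.070175) × (1 - 1.720436)) = 3.8543 transactions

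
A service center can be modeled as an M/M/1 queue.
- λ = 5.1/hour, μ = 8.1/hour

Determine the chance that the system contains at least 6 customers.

ρ = λ/μ = 5.1/8.1 = 0.62963
P(N ≥ n) = ρⁿ
P(N ≥ 6) = 0.62963^6
P(N ≥ 6) = 0.06230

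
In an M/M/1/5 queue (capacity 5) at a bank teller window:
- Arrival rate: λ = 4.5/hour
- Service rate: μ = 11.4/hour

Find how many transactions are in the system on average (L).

ρ = λ/μ = 4.5/11.4 = 0.39474
P₀ = (1-ρ)/(1-ρ^(K+1)) = (1-0.39474)/(1-0.39474^6) = 0.6053/0.9962 = 0.6076
P_K = P₀×ρ^K = 0.6076 × 0.39474^5 = 0.6076 × 0.009584 = 0.005823
L = ρ[1 - (K+1)ρ^K + Kρ^(K+1)] / [(1-ρ)(1-ρ^(K+1))]
L = 0.39474 × (1 - 6×0.009584 + 5×0.003783) / ((1 - 0.39474) × (1 - 0.003783)) = 0.6294 transactions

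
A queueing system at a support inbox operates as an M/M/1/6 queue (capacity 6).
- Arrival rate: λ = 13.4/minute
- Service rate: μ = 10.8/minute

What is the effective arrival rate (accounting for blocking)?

ρ = λ/μ = 13.4/10.8 = 1.24074
P₀ = (1-ρ)/(1-ρ^(K+1)) = (1-1.24074)/(1-1.24074^7) = -0.24074/-3.5265 = 0.06827
P_K = P₀×ρ^K = 0.0682654 × 1.24074^6 = 0.0682654 × 3.64825 = 0.2490
λ_eff = λ(1-P_K) = 13.4 × (1 - 0.24905) = 13.4 × 0.75095 = 10.0627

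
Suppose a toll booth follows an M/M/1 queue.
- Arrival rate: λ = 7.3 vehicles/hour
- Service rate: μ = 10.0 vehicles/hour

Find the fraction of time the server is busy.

Server utilization: ρ = λ/μ
ρ = 7.3/10.0 = 0.7300
The server is busy 73.00% of the time.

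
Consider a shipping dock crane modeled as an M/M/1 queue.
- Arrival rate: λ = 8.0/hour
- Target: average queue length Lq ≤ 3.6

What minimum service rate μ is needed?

For M/M/1: Lq = λ²/(μ(μ-λ))
Need Lq ≤ 3.6, i.e. μ(μ-λ) ≥ λ²/3.6
μ² - 8.0μ - 64.00/3.6 ≥ 0  →  μ² - 8.0μ - 17.77778 ≥ 0
Quadratic formula (positive root): μ = [λ + √(λ² + 4×17.77778)]/2
Discriminant: 64.00 + 4×17.77778 = 135.1111, √135.1111 = 11.62373
μ ≥ (8.0 + 11.62373)/2 = 9.8119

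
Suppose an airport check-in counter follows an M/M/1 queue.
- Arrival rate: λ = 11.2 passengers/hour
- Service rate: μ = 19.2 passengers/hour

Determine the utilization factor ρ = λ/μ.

Server utilization: ρ = λ/μ
ρ = 11.2/19.2 = 0.5833
The server is busy 58.33% of the time.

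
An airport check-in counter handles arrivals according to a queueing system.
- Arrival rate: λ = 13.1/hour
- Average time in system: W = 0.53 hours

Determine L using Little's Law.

Little's Law: L = λW
L = 13.1 × 0.53 = 6.9430 passengers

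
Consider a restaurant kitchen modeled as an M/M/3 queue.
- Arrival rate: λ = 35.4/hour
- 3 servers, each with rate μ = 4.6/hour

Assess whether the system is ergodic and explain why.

Stability requires ρ = λ/(cμ) < 1
ρ = 35.4/(3 × 4.6) = 35.4/13.80 = 2.5652
Since 2.5652 ≥ 1, the system is UNSTABLE.
Need c > λ/μ = 35.4/4.6 = 7.70.
Minimum servers needed: c = 8.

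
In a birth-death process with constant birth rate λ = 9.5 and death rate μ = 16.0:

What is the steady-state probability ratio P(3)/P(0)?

For constant rates: P(n)/P(0) = (λ/μ)^n
P(3)/P(0) = (9.5/16.0)^3 = 0.59375^3 = 0.2093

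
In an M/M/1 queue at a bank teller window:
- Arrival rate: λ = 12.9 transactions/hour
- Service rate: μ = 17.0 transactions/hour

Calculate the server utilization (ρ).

Server utilization: ρ = λ/μ
ρ = 12.9/17.0 = 0.7588
The server is busy 75.88% of the time.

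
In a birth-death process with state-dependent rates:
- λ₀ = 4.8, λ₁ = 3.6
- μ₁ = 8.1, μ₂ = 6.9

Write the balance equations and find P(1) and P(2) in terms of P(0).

Balance equations:
State 0: λ₀P₀ = μ₁P₁ → P₁ = (λ₀/μ₁)P₀ = (4.8/8.1)P₀ = 0.5926P₀
State 1: P₂ = (λ₀λ₁)/(μ₁μ₂)P₀ = (4.8×3.6)/(8.1×6.9)P₀ = 0.3092P₀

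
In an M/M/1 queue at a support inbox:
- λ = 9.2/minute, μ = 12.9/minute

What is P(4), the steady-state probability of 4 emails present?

ρ = λ/μ = 9.2/12.9 = 0.7132
P(n) = (1-ρ)ρⁿ
P(4) = (1-0.7132) × 0.7132^4
P(4) = 0.2868 × 0.2587
P(4) = 0.07420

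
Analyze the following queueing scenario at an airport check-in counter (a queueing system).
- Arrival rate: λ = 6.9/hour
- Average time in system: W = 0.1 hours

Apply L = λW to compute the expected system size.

Little's Law: L = λW
L = 6.9 × 0.1 = 0.6900 passengers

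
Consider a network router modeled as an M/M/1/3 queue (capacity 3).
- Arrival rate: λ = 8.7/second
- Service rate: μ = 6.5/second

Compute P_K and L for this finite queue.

ρ = λ/μ = 8.7/6.5 = 1.3385
P₀ = (1-ρ)/(1-ρ^(K+1)) = (1-1.3385)/(1-1.3385^4) = -0.3385/-2.2098 = 0.1532
P_K = P₀×ρ^K = 0.15318 × 1.3385^3 = 0.15318 × 2.3980 = 0.3673
Blocking probability P_3 = 0.3673 (36.73%)
L = ρ[1 - (K+1)ρ^K + Kρ^(K+1)] / [(1-ρ)(1-ρ^(K+1))]
L = 1.3385 × (1 - 4×2.398033 + 3×3.209767) / ((1 - 1.3385) × (1 - 3.209767)) = 1.8559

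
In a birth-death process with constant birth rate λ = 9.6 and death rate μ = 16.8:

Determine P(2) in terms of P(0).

For constant rates: P(n)/P(0) = (λ/μ)^n
P(2)/P(0) = (9.6/16.8)^2 = 0.5714^2 = 0.3265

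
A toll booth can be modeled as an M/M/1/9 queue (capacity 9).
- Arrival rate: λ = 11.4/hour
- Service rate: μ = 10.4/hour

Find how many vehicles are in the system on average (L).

ρ = λ/μ = 11.4/10.4 = 1.096154
P₀ = (1-ρ)/(1-ρ^(K+1)) = (1-1.096154)/(1-1.096154^10) = -0.09615/-1.5045 = 0.06391
P_K = P₀×ρ^K = 0.06391 × 1.096154^9 = 0.06391 × 2.2848 = 0.1460
L = ρ[1 - (K+1)ρ^K + Kρ^(K+1)] / [(1-ρ)(1-ρ^(K+1))]
L = 1.096154 × (1 - 10×2.2847788 + 9×2.5044694) / ((1 - 1.096154) × (1 - 2.5044694)) = 5.2469 vehicles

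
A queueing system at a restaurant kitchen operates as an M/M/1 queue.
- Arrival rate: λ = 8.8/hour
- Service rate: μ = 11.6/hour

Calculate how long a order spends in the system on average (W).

First, compute utilization: ρ = λ/μ = 8.8/11.6 = 0.7586
For M/M/1: W = 1/(μ-λ)
W = 1/(11.6-8.8) = 1/2.80
W = 0.3571 hours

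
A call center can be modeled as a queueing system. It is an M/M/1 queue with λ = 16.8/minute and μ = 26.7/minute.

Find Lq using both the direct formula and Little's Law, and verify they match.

Method 1 (direct): Lq = λ²/(μ(μ-λ)) = 282.24/(26.7 × 9.90) = 1.0678

Method 2 (Little's Law):
W = 1/(μ-λ) = 1/9.90 = 0.10101
Wq = W - 1/μ = 0.10101 - 0.037453 = 0.06356
Lq = λWq = 16.8 × 0.06356 = 1.0678 ✔ (matches Method 1)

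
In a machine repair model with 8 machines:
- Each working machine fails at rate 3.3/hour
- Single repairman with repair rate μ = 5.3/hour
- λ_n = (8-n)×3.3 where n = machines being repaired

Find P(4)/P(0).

P(4)/P(0) = ∏_{i=0}^{4-1} λ_i/μ_{i+1}
= (8-0)×3.3/5.3 × (8-1)×3.3/5.3 × (8-2)×3.3/5.3 × (8-3)×3.3/5.3
= 252.5001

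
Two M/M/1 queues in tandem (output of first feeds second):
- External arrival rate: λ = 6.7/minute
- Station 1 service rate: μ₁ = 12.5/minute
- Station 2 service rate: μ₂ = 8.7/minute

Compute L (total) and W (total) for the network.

By Jackson's theorem, each station behaves as independent M/M/1.
Station 1: ρ₁ = 6.7/12.5 = 0.5360, L₁ = ρ₁/(1-ρ₁) = λ/(μ₁-λ) = 6.7/5.80 = 1.1552
Station 2: ρ₂ = 6.7/8.7 = 0.7701, L₂ = ρ₂/(1-ρ₂) = λ/(μ₂-λ) = 6.7/2.00 = 3.3500
Total: L = L₁ + L₂ = 1.1552 + 3.3500 = 4.5052
W = L/λ = 4.5052/6.7 = 0.6724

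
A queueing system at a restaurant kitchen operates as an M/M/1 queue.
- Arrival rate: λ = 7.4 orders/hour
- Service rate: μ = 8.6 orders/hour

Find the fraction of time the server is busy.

Server utilization: ρ = λ/μ
ρ = 7.4/8.6 = 0.8605
The server is busy 86.05% of the time.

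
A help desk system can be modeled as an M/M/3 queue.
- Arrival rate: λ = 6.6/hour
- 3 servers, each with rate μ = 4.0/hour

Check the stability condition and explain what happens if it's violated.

Stability requires ρ = λ/(cμ) < 1
ρ = 6.6/(3 × 4.0) = 6.6/12.00 = 0.5500
Since 0.5500 < 1, the system is STABLE.
The servers are busy 55.00% of the time.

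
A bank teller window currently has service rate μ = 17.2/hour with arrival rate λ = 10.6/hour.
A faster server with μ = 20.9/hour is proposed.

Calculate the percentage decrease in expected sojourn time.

System 1: ρ₁ = 10.6/17.2 = 0.6163, W₁ = 1/(17.2-10.6) = 0.15152
System 2: ρ₂ = 10.6/20.9 = 0.5072, W₂ = 1/(20.9-10.6) = 0.097087
Improvement: (W₁-W₂)/W₁ = (0.15152-0.097087)/0.15152 = 35.92%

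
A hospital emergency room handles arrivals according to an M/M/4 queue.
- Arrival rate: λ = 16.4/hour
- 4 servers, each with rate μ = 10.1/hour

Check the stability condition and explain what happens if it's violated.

Stability requires ρ = λ/(cμ) < 1
ρ = 16.4/(4 × 10.1) = 16.4/40.40 = 0.4059
Since 0.4059 < 1, the system is STABLE.
The servers are busy 40.59% of the time.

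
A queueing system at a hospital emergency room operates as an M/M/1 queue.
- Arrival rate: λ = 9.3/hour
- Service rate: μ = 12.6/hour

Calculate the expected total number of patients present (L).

ρ = λ/μ = 9.3/12.6 = 0.7381
For M/M/1: L = λ/(μ-λ)
L = 9.3/(12.6-9.3) = 9.3/3.30
L = 2.8182 patients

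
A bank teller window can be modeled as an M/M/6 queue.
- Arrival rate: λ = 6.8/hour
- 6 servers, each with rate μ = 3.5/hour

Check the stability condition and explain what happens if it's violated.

Stability requires ρ = λ/(cμ) < 1
ρ = 6.8/(6 × 3.5) = 6.8/21.00 = 0.3238
Since 0.3238 < 1, the system is STABLE.
The servers are busy 32.38% of the time.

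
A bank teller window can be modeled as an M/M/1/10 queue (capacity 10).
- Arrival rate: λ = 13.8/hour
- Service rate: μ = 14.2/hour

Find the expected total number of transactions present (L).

ρ = λ/μ = 13.8/14.2 = 0.97183
P₀ = (1-ρ)/(1-ρ^(K+1)) = (1-0.97183)/(1-0.97183^11) = 0.02817/0.2697 = 0.1044
P_K = P₀×ρ^K = 0.1044442 × 0.97183^10 = 0.1044442 × 0.7514551 = 0.07849
L = ρ[1 - (K+1)ρ^K + Kρ^(K+1)] / [(1-ρ)(1-ρ^(K+1))]
L = 0.97183 × (1 - 11×0.7514551 + 10×0.7302866) / ((1 - 0.97183) × (1 - 0.7302866)) = 4.7147 transactions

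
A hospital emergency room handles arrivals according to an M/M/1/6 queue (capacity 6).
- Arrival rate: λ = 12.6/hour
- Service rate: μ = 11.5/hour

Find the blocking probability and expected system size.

ρ = λ/μ = 12.6/11.5 = 1.09565
P₀ = (1-ρ)/(1-ρ^(K+1)) = (1-1.09565)/(1-1.09565^7) = -0.09565/-0.8954 = 0.1068
P_K = P₀×ρ^K = 0.1068 × 1.09565^6 = 0.1068 × 1.7299 = 0.1848
Blocking probability P_6 = 0.1848 (18.48%)
L = ρ[1 - (K+1)ρ^K + Kρ^(K+1)] / [(1-ρ)(1-ρ^(K+1))]
L = 1.09565 × (1 - 7×1.729940 + 6×1.895409) / ((1 - 1.09565) × (1 - 1.895409)) = 3.3629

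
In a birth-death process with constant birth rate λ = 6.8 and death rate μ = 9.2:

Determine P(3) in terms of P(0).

For constant rates: P(n)/P(0) = (λ/μ)^n
P(3)/P(0) = (6.8/9.2)^3 = 0.73913^3 = 0.4038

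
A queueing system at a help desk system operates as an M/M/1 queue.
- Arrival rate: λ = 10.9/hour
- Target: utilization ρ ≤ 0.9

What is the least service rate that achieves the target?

ρ = λ/μ, so μ = λ/ρ
μ ≥ 10.9/0.9 = 12.1111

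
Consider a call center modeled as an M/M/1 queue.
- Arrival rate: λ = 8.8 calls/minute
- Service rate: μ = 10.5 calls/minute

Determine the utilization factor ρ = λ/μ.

Server utilization: ρ = λ/μ
ρ = 8.8/10.5 = 0.8381
The server is busy 83.81% of the time.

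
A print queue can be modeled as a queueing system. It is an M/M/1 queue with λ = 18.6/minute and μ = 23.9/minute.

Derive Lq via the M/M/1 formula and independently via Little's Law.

Method 1 (direct): Lq = λ²/(μ(μ-λ)) = 345.96/(23.9 × 5.30) = 2.7312

Method 2 (Little's Law):
W = 1/(μ-λ) = 1/5.30 = 0.18868
Wq = W - 1/μ = 0.18868 - 0.041841 = 0.14684
Lq = λWq = 18.6 × 0.14684 = 2.7312 ✔ (matches Method 1)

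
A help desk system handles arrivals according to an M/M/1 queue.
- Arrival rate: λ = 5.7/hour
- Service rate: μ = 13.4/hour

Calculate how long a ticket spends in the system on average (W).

First, compute utilization: ρ = λ/μ = 5.7/13.4 = 0.4254
For M/M/1: W = 1/(μ-λ)
W = 1/(13.4-5.7) = 1/7.70
W = 0.1299 hours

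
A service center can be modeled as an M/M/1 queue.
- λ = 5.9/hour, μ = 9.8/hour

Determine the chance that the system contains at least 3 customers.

ρ = λ/μ = 5.9/9.8 = 0.6020
P(N ≥ n) = ρⁿ
P(N ≥ 3) = 0.6020^3
P(N ≥ 3) = 0.2182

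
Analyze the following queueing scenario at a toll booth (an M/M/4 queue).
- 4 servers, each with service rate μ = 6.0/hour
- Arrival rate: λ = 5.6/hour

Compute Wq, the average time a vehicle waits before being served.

Traffic intensity: ρ = λ/(cμ) = 5.6/(4×6.0) = 0.2333
Since ρ = 0.2333 < 1, system is stable.
Offered load a = λ/μ = cρ = 5.6/6.0 = 0.9333
P₀ = [ Σₙ₌₀^3 aⁿ/n! + a^4/(4!(1-ρ)) ]⁻¹
Σ = a^0/0! + a^1/1! + a^2/2! + a^3/3! = 1.0000 + 0.9333 + 0.4356 + 0.1355 = 2.5044
a^4/(4!(1-ρ)) = 0.7588/(24 × 0.7667) = 0.04124
P₀ = 1/(2.5044 + 0.04124) = 0.3928
Lq = P₀·a^4·ρ / (4!(1-ρ)²) = 0.39283 × 0.75883 × 0.23333 / (24 × 0.58778) = 0.004931
Wq = Lq/λ = 0.004931/5.6 = 0.0008805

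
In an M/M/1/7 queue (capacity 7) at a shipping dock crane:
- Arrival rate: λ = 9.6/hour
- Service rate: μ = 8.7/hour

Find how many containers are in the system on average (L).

ρ = λ/μ = 9.6/8.7 = 1.103448
P₀ = (1-ρ)/(1-ρ^(K+1)) = (1-1.103448)/(1-1.103448^8) = -0.10345/-1.1979 = 0.08636
P_K = P₀×ρ^K = 0.08636 × 1.103448^7 = 0.08636 × 1.9919 = 0.1720
L = ρ[1 - (K+1)ρ^K + Kρ^(K+1)] / [(1-ρ)(1-ρ^(K+1))]
L = 1.103448 × (1 - 8×1.991880 + 7×2.197936) / ((1 - 1.103448) × (1 - 2.197936)) = 4.0115 containers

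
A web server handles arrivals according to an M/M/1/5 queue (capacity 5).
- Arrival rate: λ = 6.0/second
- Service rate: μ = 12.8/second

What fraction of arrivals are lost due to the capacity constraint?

ρ = λ/μ = 6.0/12.8 = 0.46875
P₀ = (1-ρ)/(1-ρ^(K+1)) = (1-0.46875)/(1-0.46875^6) = 0.5312/0.9894 = 0.5369
P_K = P₀×ρ^K = 0.5369 × 0.46875^5 = 0.5369 × 0.02263 = 0.01215
Blocking probability = 1.22%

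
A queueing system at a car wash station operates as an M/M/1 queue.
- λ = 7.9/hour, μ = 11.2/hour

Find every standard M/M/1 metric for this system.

Step 1: ρ = λ/μ = 7.9/11.2 = 0.7054
Step 2: L = λ/(μ-λ) = 7.9/3.30 = 2.3939
Step 3: Lq = λ²/(μ(μ-λ)) = 62.41/(11.2×3.30) = 1.6886
Step 4: W = 1/(μ-λ) = 1/3.30 = 0.30303
Step 5: Wq = λ/(μ(μ-λ)) = 7.9/(11.2×3.30) = 0.2137
Step 6: P(0) = 1-ρ = 0.2946
Verify: L = λW = 7.9×0.30303 = 2.3939 ✔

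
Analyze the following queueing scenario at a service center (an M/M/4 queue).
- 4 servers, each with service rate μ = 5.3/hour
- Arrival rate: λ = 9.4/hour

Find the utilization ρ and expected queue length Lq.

Traffic intensity: ρ = λ/(cμ) = 9.4/(4×5.3) = 0.4434
Since ρ = 0.4434 < 1, system is stable.
Offered load a = λ/μ = cρ = 9.4/5.3 = 1.7736
P₀ = [ Σₙ₌₀^3 aⁿ/n! + a^4/(4!(1-ρ)) ]⁻¹
Σ = a^0/0! + a^1/1! + a^2/2! + a^3/3! = 1.0000 + 1.7736 + 1.5728 + 0.9298 = 5.2762
a^4/(4!(1-ρ)) = 9.8948/(24 × 0.5566) = 0.7407
P₀ = 1/(5.2762 + 0.7407) = 0.1662
Lq = P₀·a^4·ρ / (4!(1-ρ)²) = 0.1662 × 9.8948 × 0.4434 / (24 × 0.3098) = 0.09807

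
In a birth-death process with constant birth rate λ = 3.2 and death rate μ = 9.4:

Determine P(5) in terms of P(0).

For constant rates: P(n)/P(0) = (λ/μ)^n
P(5)/P(0) = (3.2/9.4)^5 = 0.34043^5 = 0.004572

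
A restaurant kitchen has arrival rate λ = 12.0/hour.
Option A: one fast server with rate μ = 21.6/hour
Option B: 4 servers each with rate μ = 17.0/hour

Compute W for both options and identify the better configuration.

Option A: single server μ = 21.6 (M/M/1)
  ρ_A = 12.0/21.6 = 0.5556
  W_A = 1/(μ-λ) = 1/(21.6-12.0) = 1/9.60 = 0.1042

Option B: 4 servers μ = 17.0 (M/M/4)
  ρ_B = λ/(cμ) = 12.0/(4×17.0) = 0.1765
  Offered load a = λ/μ = cρ = 12.0/17.0 = 0.7059
  P₀ = [ Σₙ₌₀^3 aⁿ/n! + a^4/(4!(1-ρ)) ]⁻¹
  Σ = a^0/0! + a^1/1! + a^2/2! + a^3/3! = 1.0000 + 0.7059 + 0.2491 + 0.05862 = 2.0136
  a^4/(4!(1-ρ)) = 0.2483/(24 × 0.8235) = 0.01256
  P₀ = 1/(2.0136 + 0.01256) = 0.4935
  Lq = P₀·a^4·ρ / (4!(1-ρ)²) = 0.49354 × 0.24827 × 0.17647 / (24 × 0.67820) = 0.001328
  Wq_B = Lq/λ = 0.001328/12.0 = 0.0001107
  W_B = Wq_B + 1/μ = 0.0001107 + 0.05882 = 0.05893

Since W_B = 0.05893 < W_A = 0.1042, Option B (multiple servers) has the shorter time in system.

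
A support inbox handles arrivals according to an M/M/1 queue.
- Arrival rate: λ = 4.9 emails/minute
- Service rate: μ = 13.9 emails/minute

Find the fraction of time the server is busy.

Server utilization: ρ = λ/μ
ρ = 4.9/13.9 = 0.3525
The server is busy 35.25% of the time.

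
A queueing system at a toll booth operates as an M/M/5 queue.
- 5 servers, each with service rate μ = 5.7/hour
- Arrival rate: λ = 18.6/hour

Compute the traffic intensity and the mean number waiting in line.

Traffic intensity: ρ = λ/(cμ) = 18.6/(5×5.7) = 0.6526
Since ρ = 0.6526 < 1, system is stable.
Offered load a = λ/μ = cρ = 18.6/5.7 = 3.2632
P₀ = [ Σₙ₌₀^4 aⁿ/n! + a^5/(5!(1-ρ)) ]⁻¹
Σ = a^0/0! + a^1/1! + a^2/2! + a^3/3! + a^4/4! = 1.0000 + 3.2632 + 5.3241 + 5.7911 + 4.7243 = 20.1027
a^5/(5!(1-ρ)) = 369.9904/(120 × 0.34737) = 8.8760
P₀ = 1/(20.1027 + 8.8760) = 0.03451
Lq = P₀·a^5·ρ / (5!(1-ρ)²) = 0.034508 × 369.9904 × 0.65263 / (120 × 0.12066) = 0.5755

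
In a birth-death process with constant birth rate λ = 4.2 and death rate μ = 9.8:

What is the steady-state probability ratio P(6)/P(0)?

For constant rates: P(n)/P(0) = (λ/μ)^n
P(6)/P(0) = (4.2/9.8)^6 = 0.42857^6 = 0.006196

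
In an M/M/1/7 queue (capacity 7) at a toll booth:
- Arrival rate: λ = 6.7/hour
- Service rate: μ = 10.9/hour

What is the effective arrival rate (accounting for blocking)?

ρ = λ/μ = 6.7/10.9 = 0.61468
P₀ = (1-ρ)/(1-ρ^(K+1)) = (1-0.61468)/(1-0.61468^8) = 0.3853/0.9796 = 0.3933
P_K = P₀×ρ^K = 0.3933 × 0.61468^7 = 0.3933 × 0.03315 = 0.01304
λ_eff = λ(1-P_K) = 6.7 × (1 - 0.01304) = 6.7 × 0.98696 = 6.6126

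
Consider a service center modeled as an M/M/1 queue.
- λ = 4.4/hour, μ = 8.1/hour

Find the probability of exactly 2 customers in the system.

ρ = λ/μ = 4.4/8.1 = 0.5432
P(n) = (1-ρ)ρⁿ
P(2) = (1-0.5432) × 0.5432^2
P(2) = 0.4568 × 0.2951
P(2) = 0.1348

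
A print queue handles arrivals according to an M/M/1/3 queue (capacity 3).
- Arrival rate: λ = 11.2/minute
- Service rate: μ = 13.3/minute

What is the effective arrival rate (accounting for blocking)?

ρ = λ/μ = 11.2/13.3 = 0.8421
P₀ = (1-ρ)/(1-ρ^(K+1)) = (1-0.8421)/(1-0.8421^4) = 0.1579/0.4971 = 0.3176
P_K = P₀×ρ^K = 0.3176 × 0.8421^3 = 0.3176 × 0.5972 = 0.1897
λ_eff = λ(1-P_K) = 11.2 × (1 - 0.18967) = 11.2 × 0.81033 = 9.0757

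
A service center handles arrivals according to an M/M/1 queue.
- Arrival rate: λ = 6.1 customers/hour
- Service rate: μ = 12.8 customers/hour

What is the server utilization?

Server utilization: ρ = λ/μ
ρ = 6.1/12.8 = 0.4766
The server is busy 47.66% of the time.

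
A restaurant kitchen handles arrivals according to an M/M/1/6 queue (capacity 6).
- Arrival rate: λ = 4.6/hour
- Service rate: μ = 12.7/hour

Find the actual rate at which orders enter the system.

ρ = λ/μ = 4.6/12.7 = 0.3622
P₀ = (1-ρ)/(1-ρ^(K+1)) = (1-0.3622)/(1-0.3622^7) = 0.6378/0.9992 = 0.6383
P_K = P₀×ρ^K = 0.6383 × 0.3622^6 = 0.6383 × 0.002258 = 0.001441
λ_eff = λ(1-P_K) = 4.6 × (1 - 0.001441) = 4.6 × 0.99856 = 4.5934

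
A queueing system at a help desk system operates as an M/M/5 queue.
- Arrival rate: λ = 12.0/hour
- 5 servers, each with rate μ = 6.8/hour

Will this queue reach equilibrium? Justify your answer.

Stability requires ρ = λ/(cμ) < 1
ρ = 12.0/(5 × 6.8) = 12.0/34.00 = 0.3529
Since 0.3529 < 1, the system is STABLE.
The servers are busy 35.29% of the time.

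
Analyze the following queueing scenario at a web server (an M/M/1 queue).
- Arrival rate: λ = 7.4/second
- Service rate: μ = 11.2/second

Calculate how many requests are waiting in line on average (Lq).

ρ = λ/μ = 7.4/11.2 = 0.6607
For M/M/1: Lq = λ²/(μ(μ-λ))
Lq = 54.76/(11.2 × 3.80)
Lq = 1.2867 requests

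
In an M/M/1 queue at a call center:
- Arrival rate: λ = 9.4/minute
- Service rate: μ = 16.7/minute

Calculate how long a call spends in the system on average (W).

First, compute utilization: ρ = λ/μ = 9.4/16.7 = 0.5629
For M/M/1: W = 1/(μ-λ)
W = 1/(16.7-9.4) = 1/7.30
W = 0.1370 minutes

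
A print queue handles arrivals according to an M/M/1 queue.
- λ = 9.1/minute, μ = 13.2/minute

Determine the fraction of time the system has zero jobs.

ρ = λ/μ = 9.1/13.2 = 0.6894
P(0) = 1 - ρ = 1 - 0.6894 = 0.3106
The server is idle 31.06% of the time.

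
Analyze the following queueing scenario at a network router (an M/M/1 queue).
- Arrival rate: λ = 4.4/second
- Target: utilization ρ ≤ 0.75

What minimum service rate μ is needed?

ρ = λ/μ, so μ = λ/ρ
μ ≥ 4.4/0.75 = 5.8667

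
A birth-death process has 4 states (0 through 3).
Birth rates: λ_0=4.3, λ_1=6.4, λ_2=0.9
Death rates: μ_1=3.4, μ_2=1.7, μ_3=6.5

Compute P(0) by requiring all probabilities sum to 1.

Ratios P(n)/P(0) = (λ₀···λₙ₋₁)/(μ₁···μₙ):
P(1)/P(0) = (4.3)/(3.4) = 1.26471
P(2)/P(0) = (4.3×6.4)/(3.4×1.7) = 4.76125
P(3)/P(0) = (4.3×6.4×0.9)/(3.4×1.7×6.5) = 0.659249

Normalization: ∑ P(n) = 1
P(0) × (1.00000 + 1.26471 + 4.76125 + 0.659249) = 1
P(0) × 7.6852 = 1
P(0) = 1/7.6852 = 0.1301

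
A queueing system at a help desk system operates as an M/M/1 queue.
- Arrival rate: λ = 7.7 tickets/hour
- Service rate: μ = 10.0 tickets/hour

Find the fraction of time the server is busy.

Server utilization: ρ = λ/μ
ρ = 7.7/10.0 = 0.7700
The server is busy 77.00% of the time.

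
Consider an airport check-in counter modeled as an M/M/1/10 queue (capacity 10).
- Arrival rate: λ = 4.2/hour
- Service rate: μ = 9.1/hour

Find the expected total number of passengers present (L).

ρ = λ/μ = 4.2/9.1 = 0.46154
P₀ = (1-ρ)/(1-ρ^(K+1)) = (1-0.46154)/(1-0.46154^11) = 0.5385/0.9998 = 0.5386
P_K = P₀×ρ^K = 0.5386 × 0.46154^10 = 0.5386 × 0.0004386 = 0.0002362
L = ρ[1 - (K+1)ρ^K + Kρ^(K+1)] / [(1-ρ)(1-ρ^(K+1))]
L = 0.46154 × (1 - 11×0.0004386 + 10×0.0002024) / ((1 - 0.46154) × (1 - 0.0002024)) = 0.8549 passengers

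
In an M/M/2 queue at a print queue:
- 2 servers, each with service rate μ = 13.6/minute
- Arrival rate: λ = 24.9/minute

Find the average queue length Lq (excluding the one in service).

Traffic intensity: ρ = λ/(cμ) = 24.9/(2×13.6) = 0.9154
Since ρ = 0.9154 < 1, system is stable.
Offered load a = λ/μ = cρ = 24.9/13.6 = 1.8309
P₀ = [ Σₙ₌₀^1 aⁿ/n! + a^2/(2!(1-ρ)) ]⁻¹
Σ = a^0/0! + a^1/1! = 1.0000 + 1.8309 = 2.8309
a^2/(2!(1-ρ)) = 3.35213/(2 × 0.0845588) = 19.8213
P₀ = 1/(2.8309 + 19.8213) = 0.04415
Lq = P₀·a^2·ρ / (2!(1-ρ)²) = 0.044146 × 3.3521 × 0.91544 / (2 × 0.0071502) = 9.4731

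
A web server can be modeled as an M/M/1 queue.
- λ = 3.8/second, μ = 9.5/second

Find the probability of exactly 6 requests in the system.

ρ = λ/μ = 3.8/9.5 = 0.4000
P(n) = (1-ρ)ρⁿ
P(6) = (1-0.4000) × 0.4000^6
P(6) = 0.6000 × 0.004096
P(6) = 0.002458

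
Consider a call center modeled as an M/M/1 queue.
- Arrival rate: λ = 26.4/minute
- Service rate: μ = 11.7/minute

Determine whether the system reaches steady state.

Stability requires ρ = λ/(cμ) < 1
ρ = 26.4/(1 × 11.7) = 26.4/11.70 = 2.2564
Since 2.2564 ≥ 1, the system is UNSTABLE.
Queue grows without bound. Need μ > λ = 26.4.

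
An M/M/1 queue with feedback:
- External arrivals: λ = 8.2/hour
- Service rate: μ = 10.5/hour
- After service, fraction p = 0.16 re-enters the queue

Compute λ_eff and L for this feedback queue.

Effective arrival rate: λ_eff = λ/(1-p) = 8.2/(1-0.16) = 8.2/0.84 = 9.7619
ρ = λ_eff/μ = 9.7619/10.5 = 0.929705
L = ρ/(1-ρ) = 0.929705/(1-0.929705) = 13.2258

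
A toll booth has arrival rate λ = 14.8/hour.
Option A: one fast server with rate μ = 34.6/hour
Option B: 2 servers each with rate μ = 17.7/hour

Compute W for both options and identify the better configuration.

Option A: single server μ = 34.6 (M/M/1)
  ρ_A = 14.8/34.6 = 0.4277
  W_A = 1/(μ-λ) = 1/(34.6-14.8) = 1/19.80 = 0.05051

Option B: 2 servers μ = 17.7 (M/M/2)
  ρ_B = λ/(cμ) = 14.8/(2×17.7) = 0.4181
  Offered load a = λ/μ = cρ = 14.8/17.7 = 0.8362
  P₀ = [ Σₙ₌₀^1 aⁿ/n! + a^2/(2!(1-ρ)) ]⁻¹
  Σ = a^0/0! + a^1/1! = 1.0000 + 0.8362 = 1.8362
  a^2/(2!(1-ρ)) = 0.69916/(2 × 0.58192) = 0.6007
  P₀ = 1/(1.8362 + 0.6007) = 0.4104
  Lq = P₀·a^2·ρ / (2!(1-ρ)²) = 0.41036 × 0.69916 × 0.41808 / (2 × 0.33863) = 0.1771
  Wq_B = Lq/λ = 0.17711/14.8 = 0.011967
  W_B = Wq_B + 1/μ = 0.011967 + 0.056497 = 0.06846

Since W_A = 0.05051 < W_B = 0.06846, Option A (single fast server) has the shorter time in system.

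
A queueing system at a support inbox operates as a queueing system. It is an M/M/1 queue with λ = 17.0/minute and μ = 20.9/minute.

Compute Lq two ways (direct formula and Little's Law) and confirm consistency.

Method 1 (direct): Lq = λ²/(μ(μ-λ)) = 289.00/(20.9 × 3.90) = 3.5456

Method 2 (Little's Law):
W = 1/(μ-λ) = 1/3.90 = 0.25641
Wq = W - 1/μ = 0.25641 - 0.047847 = 0.208563
Lq = λWq = 17.0 × 0.208563 = 3.5456 ✔ (matches Method 1)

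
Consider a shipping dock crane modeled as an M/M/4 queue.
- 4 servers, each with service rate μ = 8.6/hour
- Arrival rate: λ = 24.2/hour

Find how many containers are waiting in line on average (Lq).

Traffic intensity: ρ = λ/(cμ) = 24.2/(4×8.6) = 0.7035
Since ρ = 0.7035 < 1, system is stable.
Offered load a = λ/μ = cρ = 24.2/8.6 = 2.8140
P₀ = [ Σₙ₌₀^3 aⁿ/n! + a^4/(4!(1-ρ)) ]⁻¹
Σ = a^0/0! + a^1/1! + a^2/2! + a^3/3! = 1.0000 + 2.8140 + 3.9592 + 3.7136 = 11.4868
a^4/(4!(1-ρ)) = 62.7000/(24 × 0.29651) = 8.8108
P₀ = 1/(11.4868 + 8.8108) = 0.04927
Lq = P₀·a^4·ρ / (4!(1-ρ)²) = 0.04927 × 62.7000 × 0.7035 / (24 × 0.08792) = 1.0299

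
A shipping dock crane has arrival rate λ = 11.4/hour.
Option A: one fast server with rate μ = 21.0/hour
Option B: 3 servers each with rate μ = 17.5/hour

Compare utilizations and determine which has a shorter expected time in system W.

Option A: single server μ = 21.0 (M/M/1)
  ρ_A = 11.4/21.0 = 0.5429
  W_A = 1/(μ-λ) = 1/(21.0-11.4) = 1/9.60 = 0.1042

Option B: 3 servers μ = 17.5 (M/M/3)
  ρ_B = λ/(cμ) = 11.4/(3×17.5) = 0.2171
  Offered load a = λ/μ = cρ = 11.4/17.5 = 0.6514
  P₀ = [ Σₙ₌₀^2 aⁿ/n! + a^3/(3!(1-ρ)) ]⁻¹
  Σ = a^0/0! + a^1/1! + a^2/2! = 1.0000 + 0.6514 + 0.2122 = 1.8636
  a^3/(3!(1-ρ)) = 0.27644/(6 × 0.78286) = 0.05885
  P₀ = 1/(1.8636 + 0.05885) = 0.5202
  Lq = P₀·a^3·ρ / (3!(1-ρ)²) = 0.52017 × 0.27644 × 0.21714 / (6 × 0.61287) = 0.008491
  Wq_B = Lq/λ = 0.0084913/11.4 = 0.00074485
  W_B = Wq_B + 1/μ = 0.00074485 + 0.057143 = 0.05789

Since W_B = 0.05789 < W_A = 0.1042, Option B (multiple servers) has the shorter time in system.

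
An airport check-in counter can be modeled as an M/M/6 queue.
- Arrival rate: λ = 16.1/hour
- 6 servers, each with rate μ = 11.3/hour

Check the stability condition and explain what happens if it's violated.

Stability requires ρ = λ/(cμ) < 1
ρ = 16.1/(6 × 11.3) = 16.1/67.80 = 0.2375
Since 0.2375 < 1, the system is STABLE.
The servers are busy 23.75% of the time.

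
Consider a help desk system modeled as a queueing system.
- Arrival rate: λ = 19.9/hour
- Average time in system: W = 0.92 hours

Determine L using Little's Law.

Little's Law: L = λW
L = 19.9 × 0.92 = 18.3080 tickets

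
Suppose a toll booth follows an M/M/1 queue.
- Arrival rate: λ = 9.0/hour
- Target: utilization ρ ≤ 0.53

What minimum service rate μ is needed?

ρ = λ/μ, so μ = λ/ρ
μ ≥ 9.0/0.53 = 16.9811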